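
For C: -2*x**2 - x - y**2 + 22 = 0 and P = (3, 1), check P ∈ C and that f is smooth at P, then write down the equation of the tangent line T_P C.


Tangent line at P: -13*x - 2*y + 41 = 0.

Step 1: f(3, 1) = 0, so P lies on C.
Step 2: partial derivatives
  f_x(x, y) = -4*x - 1, f_y(x, y) = -2*y.
  f_x(P) = -13, f_y(P) = -2 (gradient nonzero, so P is smooth).
Step 3: tangent line at P: -13·(x − 3) + -2·(y − 1) = 0.
Expanding: -13*x - 2*y + 41 = 0.


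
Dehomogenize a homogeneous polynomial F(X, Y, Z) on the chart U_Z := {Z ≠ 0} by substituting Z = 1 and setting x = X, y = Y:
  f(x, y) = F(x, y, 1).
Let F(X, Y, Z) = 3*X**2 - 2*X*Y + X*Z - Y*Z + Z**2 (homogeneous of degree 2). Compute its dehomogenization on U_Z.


f(x, y) = 3*x**2 - 2*x*y + x - y + 1

On U_Z we set Z = 1. Each monomial c·X^i·Y^j·Z^k in F becomes c·x^i·y^j·1^k = c·x^i·y^j.
Substituting Z = 1: F(X, Y, 1) = 3*x**2 - 2*x*y + x - y + 1.
Note: deg(f) ≤ deg(F) = 2; strict inequality happens when F is divisible by Z (lost terms).


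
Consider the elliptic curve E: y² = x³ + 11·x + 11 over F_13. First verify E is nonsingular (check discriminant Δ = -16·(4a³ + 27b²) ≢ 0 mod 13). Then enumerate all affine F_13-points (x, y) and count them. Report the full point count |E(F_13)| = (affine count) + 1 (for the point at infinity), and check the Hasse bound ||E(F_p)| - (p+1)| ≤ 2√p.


Affine points = {(1, 6), (1, 7), (5, 3), (5, 10), (8, 0), (10, 4), (10, 9), (12, 5), (12, 8)}; affine count = 9; |E(F_13)| = 10.

Discriminant check: Δ ∝ 4a³ + 27b² = 4·11³ + 27·11² = 4·1331 + 27·121 ≡ 11 (mod 13). Nonzero ⇒ E is nonsingular.
For each x ∈ F_13, compute rhs = x³ + 11·x + 11 mod 13, then count y ∈ F_13 with y² ≡ rhs.
  x = 0: rhs = 11, matching y values: none (0 points).
  x = 1: rhs = 10, matching y values: 6, 7 (2 points).
  x = 2: rhs = 2, matching y values: none (0 points).
  x = 3: rhs = 6, matching y values: none (0 points).
  x = 4: rhs = 2, matching y values: none (0 points).
  x = 5: rhs = 9, matching y values: 3, 10 (2 points).
  x = 6: rhs = 7, matching y values: none (0 points).
  x = 7: rhs = 2, matching y values: none (0 points).
  x = 8: rhs = 0, matching y values: 0 (1 points).
  x = 9: rhs = 7, matching y values: none (0 points).
  x = 10: rhs = 3, matching y values: 4, 9 (2 points).
  x = 11: rhs = 7, matching y values: none (0 points).
  x = 12: rhs = 12, matching y values: 5, 8 (2 points).
Total affine count: 9.
Full point count |E(F_13)| = 9 + 1 = 10.
Hasse bound: |10 − (13+1)| = |-4| = 4 ≤ 2√13 ≈ 7.2111 ✓.


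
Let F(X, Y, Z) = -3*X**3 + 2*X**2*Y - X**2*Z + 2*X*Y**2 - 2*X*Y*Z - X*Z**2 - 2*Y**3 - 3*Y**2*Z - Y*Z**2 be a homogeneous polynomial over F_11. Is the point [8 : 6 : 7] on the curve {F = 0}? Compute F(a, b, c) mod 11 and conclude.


F(8,6,7) ≡ 4 (mod 11); P is NOT on the curve.

Evaluate F(8, 6, 7) term-by-term (mod 11).
  -3*X**3 ↦ -3·512·1·1 = -1536
  2*X**2*Y ↦ 2·64·6·1 = 768
  -X**2*Z ↦ -1·64·1·7 = -448
  2*X*Y**2 ↦ 2·8·36·1 = 576
  -2*X*Y*Z ↦ -2·8·6·7 = -672
  -X*Z**2 ↦ -1·8·1·49 = -392
  -2*Y**3 ↦ -2·1·216·1 = -432
  -3*Y**2*Z ↦ -3·1·36·7 = -756
  -Y*Z**2 ↦ -1·1·6·49 = -294
Sum: F(8, 6, 7) = (-1536) + (768) + (-448) + (576) + (-672) + (-392) + (-432) + (-756) + (-294) = -3186.
Reducing mod 11: -3186 ≡ 4 (mod 11).
Since F(a, b, c) ≡ 4 ≠ 0 (mod 11), P does NOT lie on the curve.


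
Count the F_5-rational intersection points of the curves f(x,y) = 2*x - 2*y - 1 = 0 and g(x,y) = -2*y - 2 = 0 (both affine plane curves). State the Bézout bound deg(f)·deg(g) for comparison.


Common zeros: {(2, 4)}; count = 1; Bézout bound = 1.

deg(f) = 1, deg(g) = 1, so Bézout bound = 1.
Scan x ∈ F_5. For each x, list the y ∈ F_5 with f(x, y) ≡ 0 and those with g(x, y) ≡ 0 (mod 5); the common zeros in that column are the intersection.
  x = 0: f ≡ 0 at y ∈ {2}; g ≡ 0 at y ∈ {4}; common: ∅.
  x = 1: f ≡ 0 at y ∈ {3}; g ≡ 0 at y ∈ {4}; common: ∅.
  x = 2: f ≡ 0 at y ∈ {4}; g ≡ 0 at y ∈ {4}; common: {4}.
  x = 3: f ≡ 0 at y ∈ {0}; g ≡ 0 at y ∈ {4}; common: ∅.
  x = 4: f ≡ 0 at y ∈ {1}; g ≡ 0 at y ∈ {4}; common: ∅.
Collecting: common zeros = {(2, 4)}, so the count is 1.
Comparison with the Bézout bound: 1 ≤ 1 = deg(f)·deg(g), as expected for curves with no common component (the bound is attained).


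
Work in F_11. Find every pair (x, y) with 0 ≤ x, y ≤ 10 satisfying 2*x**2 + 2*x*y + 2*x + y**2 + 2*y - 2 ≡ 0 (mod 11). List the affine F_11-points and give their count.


Affine F_11-points: {(0, 4), (0, 5), (3, 0), (3, 3), (4, 3), (4, 9), (5, 5), (6, 4), (7, 0), (7, 6), (8, 6), (8, 9)}; count = 12.

For each of the 121 pairs (x, y) ∈ F_11², evaluate f(x, y) mod 11. Record the zeros.
  x = 0: [0↦9, 1↦1, 2↦6, 3↦2, 4↦0, 5↦0, 6↦2, 7↦6, 8↦1, 9↦9, 10↦8]  zeros at y ∈ {4, 5}
  x = 1: [0↦2, 1↦7, 2↦3, 3↦1, 4↦1, 5↦3, 6↦7, 7↦2, 8↦10, 9↦9, 10↦10]  zeros at y ∈ ∅
  x = 2: [0↦10, 1↦6, 2↦4, 3↦4, 4↦6, 5↦10, 6↦5, 7↦2, 8↦1, 9↦2, 10↦5]  zeros at y ∈ ∅
  x = 3: [0↦0, 1↦9, 2↦9, 3↦0, 4↦4, 5↦10, 6↦7, 7↦6, 8↦7, 9↦10, 10↦4]  zeros at y ∈ {0, 3}
  x = 4: [0↦5, 1↦5, 2↦7, 3↦0, 4↦6, 5↦3, 6↦2, 7↦3, 8↦6, 9↦0, 10↦7]  zeros at y ∈ {3, 9}
  x = 5: [0↦3, 1↦5, 2↦9, 3↦4, 4↦1, 5↦0, 6↦1, 7↦4, 8↦9, 9↦5, 10↦3]  zeros at y ∈ {5}
  x = 6: [0↦5, 1↦9, 2↦4, 3↦1, 4↦0, 5↦1, 6↦4, 7↦9, 8↦5, 9↦3, 10↦3]  zeros at y ∈ {4}
  x = 7: [0↦0, 1↦6, 2↦3, 3↦2, 4↦3, 5↦6, 6↦0, 7↦7, 8↦5, 9↦5, 10↦7]  zeros at y ∈ {0, 6}
  x = 8: [0↦10, 1↦7, 2↦6, 3↦7, 4↦10, 5↦4, 6↦0, 7↦9, 8↦9, 9↦0, 10↦4]  zeros at y ∈ {6, 9}
  x = 9: [0↦2, 1↦1, 2↦2, 3↦5, 4↦10, 5↦6, 6↦4, 7↦4, 8↦6, 9↦10, 10↦5]  zeros at y ∈ ∅
  x = 10: [0↦9, 1↦10, 2↦2, 3↦7, 4↦3, 5↦1, 6↦1, 7↦3, 8↦7, 9↦2, 10↦10]  zeros at y ∈ ∅
Collecting zeros: affine points = {(0, 4), (0, 5), (3, 0), (3, 3), (4, 3), (4, 9), (5, 5), (6, 4), (7, 0), (7, 6), (8, 6), (8, 9)}.
Total count |C(F_11)_aff| = 12.


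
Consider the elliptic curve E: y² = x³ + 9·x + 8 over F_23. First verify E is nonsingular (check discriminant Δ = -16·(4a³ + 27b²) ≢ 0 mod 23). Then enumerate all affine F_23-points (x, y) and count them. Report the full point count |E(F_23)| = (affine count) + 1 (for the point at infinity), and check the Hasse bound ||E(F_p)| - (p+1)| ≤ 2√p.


Affine points = {(0, 10), (0, 13), (1, 8), (1, 15), (3, 4), (3, 19), (4, 4), (4, 19), (6, 5), (6, 18), (7, 0), (9, 6), (9, 17), (11, 9), (11, 14), (12, 2), (12, 21), (14, 7), (14, 16), (16, 4), (16, 19), (19, 0), (20, 0)}; affine count = 23; |E(F_23)| = 24.

Discriminant check: Δ ∝ 4a³ + 27b² = 4·9³ + 27·8² = 4·729 + 27·64 ≡ 21 (mod 23). Nonzero ⇒ E is nonsingular.
For each x ∈ F_23, compute rhs = x³ + 9·x + 8 mod 23, then count y ∈ F_23 with y² ≡ rhs.
  x = 0: rhs = 8, matching y values: 10, 13 (2 points).
  x = 1: rhs = 18, matching y values: 8, 15 (2 points).
  x = 2: rhs = 11, matching y values: none (0 points).
  x = 3: rhs = 16, matching y values: 4, 19 (2 points).
  x = 4: rhs = 16, matching y values: 4, 19 (2 points).
  x = 5: rhs = 17, matching y values: none (0 points).
  x = 6: rhs = 2, matching y values: 5, 18 (2 points).
  x = 7: rhs = 0, matching y values: 0 (1 points).
  x = 8: rhs = 17, matching y values: none (0 points).
  x = 9: rhs = 13, matching y values: 6, 17 (2 points).
  x = 10: rhs = 17, matching y values: none (0 points).
  x = 11: rhs = 12, matching y values: 9, 14 (2 points).
  x = 12: rhs = 4, matching y values: 2, 21 (2 points).
  x = 13: rhs = 22, matching y values: none (0 points).
  x = 14: rhs = 3, matching y values: 7, 16 (2 points).
  x = 15: rhs = 22, matching y values: none (0 points).
  x = 16: rhs = 16, matching y values: 4, 19 (2 points).
  x = 17: rhs = 14, matching y values: none (0 points).
  x = 18: rhs = 22, matching y values: none (0 points).
  x = 19: rhs = 0, matching y values: 0 (1 points).
  x = 20: rhs = 0, matching y values: 0 (1 points).
  x = 21: rhs = 5, matching y values: none (0 points).
  x = 22: rhs = 21, matching y values: none (0 points).
Total affine count: 23.
Full point count |E(F_23)| = 23 + 1 = 24.
Hasse bound: |24 − (23+1)| = |0| = 0 ≤ 2√23 ≈ 9.5917 ✓.


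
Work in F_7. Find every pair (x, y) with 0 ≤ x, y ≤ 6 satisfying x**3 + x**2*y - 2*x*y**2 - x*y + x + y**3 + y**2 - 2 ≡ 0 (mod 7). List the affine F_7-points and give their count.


Affine F_7-points: {(0, 1), (1, 0), (1, 1), (2, 3), (3, 0), (3, 2), (3, 3), (4, 2), (5, 1), (5, 2), (5, 6), (6, 3)}; count = 12.

For each of the 49 pairs (x, y) ∈ F_7², evaluate f(x, y) mod 7. Record the zeros.
  x = 0: [0↦5, 1↦0, 2↦3, 3↦6, 4↦1, 5↦1, 6↦5]  zeros at y ∈ {1}
  x = 1: [0↦0, 1↦0, 2↦4, 3↦4, 4↦6, 5↦2, 6↦5]  zeros at y ∈ {0, 1}
  x = 2: [0↦1, 1↦1, 2↦1, 3↦0, 4↦4, 5↦5, 6↦2]  zeros at y ∈ {3}
  x = 3: [0↦0, 1↦2, 2↦0, 3↦0, 4↦1, 5↦2, 6↦2]  zeros at y ∈ {0, 2, 3}
  x = 4: [0↦3, 1↦2, 2↦0, 3↦3, 4↦3, 5↦6, 6↦4]  zeros at y ∈ {2}
  x = 5: [0↦2, 1↦0, 2↦0, 3↦1, 4↦2, 5↦2, 6↦0]  zeros at y ∈ {1, 2, 6}
  x = 6: [0↦3, 1↦2, 2↦6, 3↦0, 4↦4, 5↦3, 6↦3]  zeros at y ∈ {3}
Collecting zeros: affine points = {(0, 1), (1, 0), (1, 1), (2, 3), (3, 0), (3, 2), (3, 3), (4, 2), (5, 1), (5, 2), (5, 6), (6, 3)}.
Total count |C(F_7)_aff| = 12.


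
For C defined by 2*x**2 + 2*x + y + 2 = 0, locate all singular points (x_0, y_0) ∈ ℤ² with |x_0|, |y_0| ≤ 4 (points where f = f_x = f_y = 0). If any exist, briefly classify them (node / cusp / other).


No singular points in the scanned grid; C is smooth there.

Compute partial derivatives:
  f_x = 4*x + 2.
  f_y = 1.
f_y = 1 is a nonzero constant, so f_y never vanishes: no point (x, y) can satisfy f = f_x = f_y = 0. In particular no (x, y) ∈ {−4, ..., 4}² is singular; the curve is smooth.


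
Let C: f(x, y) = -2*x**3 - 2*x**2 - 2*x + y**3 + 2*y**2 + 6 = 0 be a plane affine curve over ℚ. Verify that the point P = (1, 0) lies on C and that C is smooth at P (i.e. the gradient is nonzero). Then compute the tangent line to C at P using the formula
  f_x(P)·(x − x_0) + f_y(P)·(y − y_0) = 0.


Tangent line at P: 12 - 12*x = 0.

Step 1: f(1, 0) = 0, so P lies on C.
Step 2: partial derivatives
  f_x(x, y) = -6*x**2 - 4*x - 2, f_y(x, y) = 3*y**2 + 4*y.
  f_x(P) = -12, f_y(P) = 0 (gradient nonzero, so P is smooth).
Step 3: tangent line at P: -12·(x − 1) + 0·(y − 0) = 0.
Expanding: 12 - 12*x = 0.


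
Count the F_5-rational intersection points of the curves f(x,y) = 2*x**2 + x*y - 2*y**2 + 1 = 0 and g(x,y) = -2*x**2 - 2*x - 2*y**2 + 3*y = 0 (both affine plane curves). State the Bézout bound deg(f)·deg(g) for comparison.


Common zeros: ∅; count = 0; Bézout bound = 4.

deg(f) = 2, deg(g) = 2, so Bézout bound = 4.
Scan x ∈ F_5. For each x, list the y ∈ F_5 with f(x, y) ≡ 0 and those with g(x, y) ≡ 0 (mod 5); the common zeros in that column are the intersection.
  x = 0: f ≡ 0 at y ∈ ∅; g ≡ 0 at y ∈ {0, 4}; common: ∅.
  x = 1: f ≡ 0 at y ∈ {4}; g ≡ 0 at y ∈ ∅; common: ∅.
  x = 2: f ≡ 0 at y ∈ {2, 4}; g ≡ 0 at y ∈ ∅; common: ∅.
  x = 3: f ≡ 0 at y ∈ {1, 3}; g ≡ 0 at y ∈ ∅; common: ∅.
  x = 4: f ≡ 0 at y ∈ {1}; g ≡ 0 at y ∈ {0, 4}; common: ∅.
Collecting: common zeros = ∅, so the count is 0.
Comparison with the Bézout bound: 0 ≤ 4 = deg(f)·deg(g), as expected for curves with no common component (the affine F_5-count falls short of the bound because intersections may lie at infinity, over extension fields, or carry multiplicity).


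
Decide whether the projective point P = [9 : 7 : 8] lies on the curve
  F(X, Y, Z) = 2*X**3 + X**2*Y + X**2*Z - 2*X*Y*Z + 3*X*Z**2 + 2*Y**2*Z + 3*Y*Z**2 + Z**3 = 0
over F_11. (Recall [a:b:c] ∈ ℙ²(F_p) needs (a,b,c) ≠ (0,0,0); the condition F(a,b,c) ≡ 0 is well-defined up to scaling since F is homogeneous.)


F(9,7,8) ≡ 5 (mod 11); P is NOT on the curve.

Evaluate F(9, 7, 8) term-by-term (mod 11).
  2*X**3 ↦ 2·729·1·1 = 1458
  X**2*Y ↦ 1·81·7·1 = 567
  X**2*Z ↦ 1·81·1·8 = 648
  -2*X*Y*Z ↦ -2·9·7·8 = -1008
  3*X*Z**2 ↦ 3·9·1·64 = 1728
  2*Y**2*Z ↦ 2·1·49·8 = 784
  3*Y*Z**2 ↦ 3·1·7·64 = 1344
  Z**3 ↦ 1·1·1·512 = 512
Sum: F(9, 7, 8) = (1458) + (567) + (648) + (-1008) + (1728) + (784) + (1344) + (512) = 6033.
Reducing mod 11: 6033 ≡ 5 (mod 11).
Since F(a, b, c) ≡ 5 ≠ 0 (mod 11), P does NOT lie on the curve.


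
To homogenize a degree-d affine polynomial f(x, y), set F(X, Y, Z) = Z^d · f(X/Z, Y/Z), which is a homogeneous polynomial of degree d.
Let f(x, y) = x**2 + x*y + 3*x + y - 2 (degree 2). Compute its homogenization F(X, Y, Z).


F(X, Y, Z) = X**2 + X*Y + 3*X*Z + Y*Z - 2*Z**2

deg(f) = 2.
Substitute x = X/Z, y = Y/Z into f, then multiply by Z^2.
  monomial 1·x^2·y^0 ↦ 1·X^2·Y^0·Z^0.
  monomial 1·x^1·y^1 ↦ 1·X^1·Y^1·Z^0.
  monomial 3·x^1·y^0 ↦ 3·X^1·Y^0·Z^1.
  monomial 1·x^0·y^1 ↦ 1·X^0·Y^1·Z^1.
  monomial -2·x^0·y^0 ↦ -2·X^0·Y^0·Z^2.
Collecting: F(X, Y, Z) = X**2 + X*Y + 3*X*Z + Y*Z - 2*Z**2.


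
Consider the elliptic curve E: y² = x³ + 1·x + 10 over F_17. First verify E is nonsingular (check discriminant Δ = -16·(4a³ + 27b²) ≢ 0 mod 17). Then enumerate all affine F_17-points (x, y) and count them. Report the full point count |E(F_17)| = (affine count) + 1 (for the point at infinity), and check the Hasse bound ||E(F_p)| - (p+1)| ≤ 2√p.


Affine points = {(5, 2), (5, 15), (9, 0), (10, 0), (11, 3), (11, 14), (12, 4), (12, 13), (15, 0), (16, 5), (16, 12)}; affine count = 11; |E(F_17)| = 12.

Discriminant check: Δ ∝ 4a³ + 27b² = 4·1³ + 27·10² = 4·1 + 27·100 ≡ 1 (mod 17). Nonzero ⇒ E is nonsingular.
For each x ∈ F_17, compute rhs = x³ + 1·x + 10 mod 17, then count y ∈ F_17 with y² ≡ rhs.
  x = 0: rhs = 10, matching y values: none (0 points).
  x = 1: rhs = 12, matching y values: none (0 points).
  x = 2: rhs = 3, matching y values: none (0 points).
  x = 3: rhs = 6, matching y values: none (0 points).
  x = 4: rhs = 10, matching y values: none (0 points).
  x = 5: rhs = 4, matching y values: 2, 15 (2 points).
  x = 6: rhs = 11, matching y values: none (0 points).
  x = 7: rhs = 3, matching y values: none (0 points).
  x = 8: rhs = 3, matching y values: none (0 points).
  x = 9: rhs = 0, matching y values: 0 (1 points).
  x = 10: rhs = 0, matching y values: 0 (1 points).
  x = 11: rhs = 9, matching y values: 3, 14 (2 points).
  x = 12: rhs = 16, matching y values: 4, 13 (2 points).
  x = 13: rhs = 10, matching y values: none (0 points).
  x = 14: rhs = 14, matching y values: none (0 points).
  x = 15: rhs = 0, matching y values: 0 (1 points).
  x = 16: rhs = 8, matching y values: 5, 12 (2 points).
Total affine count: 11.
Full point count |E(F_17)| = 11 + 1 = 12.
Hasse bound: |12 − (17+1)| = |-6| = 6 ≤ 2√17 ≈ 8.2462 ✓.


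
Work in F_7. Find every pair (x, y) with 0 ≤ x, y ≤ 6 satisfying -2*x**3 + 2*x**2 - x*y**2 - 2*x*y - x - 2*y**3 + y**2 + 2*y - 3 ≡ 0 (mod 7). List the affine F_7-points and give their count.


Affine F_7-points: {(0, 3), (3, 0), (3, 3), (4, 6), (5, 3)}; count = 5.

For each of the 49 pairs (x, y) ∈ F_7², evaluate f(x, y) mod 7. Record the zeros.
  x = 0: [0↦4, 1↦5, 2↦3, 3↦0, 4↦5, 5↦6, 6↦5]  zeros at y ∈ {3}
  x = 1: [0↦3, 1↦1, 2↦1, 3↦5, 4↦1, 5↦5, 6↦5]  zeros at y ∈ ∅
  x = 2: [0↦1, 1↦3, 2↦5, 3↦2, 4↦3, 5↦3, 6↦4]  zeros at y ∈ ∅
  x = 3: [0↦0, 1↦6, 2↦3, 3↦0, 4↦6, 5↦2, 6↦4]  zeros at y ∈ {0, 3}
  x = 4: [0↦2, 1↦5, 2↦4, 3↦1, 4↦5, 5↦4, 6↦0]  zeros at y ∈ {6}
  x = 5: [0↦2, 1↦2, 2↦3, 3↦0, 4↦2, 5↦4, 6↦1]  zeros at y ∈ {3}
  x = 6: [0↦2, 1↦6, 2↦2, 3↦6, 4↦6, 5↦4, 6↦2]  zeros at y ∈ ∅
Collecting zeros: affine points = {(0, 3), (3, 0), (3, 3), (4, 6), (5, 3)}.
Total count |C(F_7)_aff| = 5.


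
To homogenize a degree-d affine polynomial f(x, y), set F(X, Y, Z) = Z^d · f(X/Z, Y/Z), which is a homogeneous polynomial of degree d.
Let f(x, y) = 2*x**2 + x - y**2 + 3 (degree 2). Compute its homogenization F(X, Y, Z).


F(X, Y, Z) = 2*X**2 + X*Z - Y**2 + 3*Z**2

deg(f) = 2.
Substitute x = X/Z, y = Y/Z into f, then multiply by Z^2.
  monomial 2·x^2·y^0 ↦ 2·X^2·Y^0·Z^0.
  monomial 1·x^1·y^0 ↦ 1·X^1·Y^0·Z^1.
  monomial -1·x^0·y^2 ↦ -1·X^0·Y^2·Z^0.
  monomial 3·x^0·y^0 ↦ 3·X^0·Y^0·Z^2.
Collecting: F(X, Y, Z) = 2*X**2 + X*Z - Y**2 + 3*Z**2.


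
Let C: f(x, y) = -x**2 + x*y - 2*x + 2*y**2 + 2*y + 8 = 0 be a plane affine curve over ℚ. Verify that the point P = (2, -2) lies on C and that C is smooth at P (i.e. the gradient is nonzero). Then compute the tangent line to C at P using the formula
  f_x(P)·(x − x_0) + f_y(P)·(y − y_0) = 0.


Tangent line at P: -8*x - 4*y + 8 = 0.

Step 1: f(2, -2) = 0, so P lies on C.
Step 2: partial derivatives
  f_x(x, y) = -2*x + y - 2, f_y(x, y) = x + 4*y + 2.
  f_x(P) = -8, f_y(P) = -4 (gradient nonzero, so P is smooth).
Step 3: tangent line at P: -8·(x − 2) + -4·(y − -2) = 0.
Expanding: -8*x - 4*y + 8 = 0.


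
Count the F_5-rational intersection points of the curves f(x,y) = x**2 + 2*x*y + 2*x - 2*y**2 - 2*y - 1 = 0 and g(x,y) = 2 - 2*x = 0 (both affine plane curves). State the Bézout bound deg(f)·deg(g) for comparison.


Common zeros: {(1, 1), (1, 4)}; count = 2; Bézout bound = 2.

deg(f) = 2, deg(g) = 1, so Bézout bound = 2.
Scan x ∈ F_5. For each x, list the y ∈ F_5 with f(x, y) ≡ 0 and those with g(x, y) ≡ 0 (mod 5); the common zeros in that column are the intersection.
  x = 0: f ≡ 0 at y ∈ {1, 3}; g ≡ 0 at y ∈ ∅; common: ∅.
  x = 1: f ≡ 0 at y ∈ {1, 4}; g ≡ 0 at y ∈ {0, 1, 2, 3, 4}; common: {1, 4}.
  x = 2: f ≡ 0 at y ∈ {3}; g ≡ 0 at y ∈ ∅; common: ∅.
  x = 3: f ≡ 0 at y ∈ ∅; g ≡ 0 at y ∈ ∅; common: ∅.
  x = 4: f ≡ 0 at y ∈ {4}; g ≡ 0 at y ∈ ∅; common: ∅.
Collecting: common zeros = {(1, 1), (1, 4)}, so the count is 2.
Comparison with the Bézout bound: 2 ≤ 2 = deg(f)·deg(g), as expected for curves with no common component (the bound is attained).


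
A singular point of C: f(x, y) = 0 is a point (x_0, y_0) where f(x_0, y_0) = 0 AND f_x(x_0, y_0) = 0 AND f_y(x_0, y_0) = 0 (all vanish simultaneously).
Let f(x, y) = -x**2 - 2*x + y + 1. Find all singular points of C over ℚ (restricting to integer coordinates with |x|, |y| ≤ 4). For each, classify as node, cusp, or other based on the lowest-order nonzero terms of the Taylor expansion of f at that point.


No singular points in the scanned grid; C is smooth there.

Compute partial derivatives:
  f_x = -2*x - 2.
  f_y = 1.
f_y = 1 is a nonzero constant, so f_y never vanishes: no point (x, y) can satisfy f = f_x = f_y = 0. In particular no (x, y) ∈ {−4, ..., 4}² is singular; the curve is smooth.


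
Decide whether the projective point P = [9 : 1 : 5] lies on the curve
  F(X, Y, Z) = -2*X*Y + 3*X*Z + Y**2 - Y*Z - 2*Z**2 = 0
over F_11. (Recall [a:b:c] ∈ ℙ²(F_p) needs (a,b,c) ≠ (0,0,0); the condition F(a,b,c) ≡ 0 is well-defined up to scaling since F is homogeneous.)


F(9,1,5) ≡ 8 (mod 11); P is NOT on the curve.

Evaluate F(9, 1, 5) term-by-term (mod 11).
  -2*X*Y ↦ -2·9·1·1 = -18
  3*X*Z ↦ 3·9·1·5 = 135
  Y**2 ↦ 1·1·1·1 = 1
  -Y*Z ↦ -1·1·1·5 = -5
  -2*Z**2 ↦ -2·1·1·25 = -50
Sum: F(9, 1, 5) = (-18) + (135) + (1) + (-5) + (-50) = 63.
Reducing mod 11: 63 ≡ 8 (mod 11).
Since F(a, b, c) ≡ 8 ≠ 0 (mod 11), P does NOT lie on the curve.


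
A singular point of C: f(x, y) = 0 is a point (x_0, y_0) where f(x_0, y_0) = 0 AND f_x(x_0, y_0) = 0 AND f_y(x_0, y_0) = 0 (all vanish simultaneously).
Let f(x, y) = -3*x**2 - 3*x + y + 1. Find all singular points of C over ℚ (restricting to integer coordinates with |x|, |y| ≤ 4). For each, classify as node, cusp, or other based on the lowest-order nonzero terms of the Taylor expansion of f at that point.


No singular points in the scanned grid; C is smooth there.

Compute partial derivatives:
  f_x = -6*x - 3.
  f_y = 1.
f_y = 1 is a nonzero constant, so f_y never vanishes: no point (x, y) can satisfy f = f_x = f_y = 0. In particular no (x, y) ∈ {−4, ..., 4}² is singular; the curve is smooth.


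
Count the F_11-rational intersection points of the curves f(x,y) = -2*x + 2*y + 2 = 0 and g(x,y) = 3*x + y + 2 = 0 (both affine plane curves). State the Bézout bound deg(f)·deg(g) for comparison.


Common zeros: {(8, 7)}; count = 1; Bézout bound = 1.

deg(f) = 1, deg(g) = 1, so Bézout bound = 1.
Scan x ∈ F_11. For each x, list the y ∈ F_11 with f(x, y) ≡ 0 and those with g(x, y) ≡ 0 (mod 11); the common zeros in that column are the intersection.
  x = 0: f ≡ 0 at y ∈ {10}; g ≡ 0 at y ∈ {9}; common: ∅.
  x = 1: f ≡ 0 at y ∈ {0}; g ≡ 0 at y ∈ {6}; common: ∅.
  x = 2: f ≡ 0 at y ∈ {1}; g ≡ 0 at y ∈ {3}; common: ∅.
  x = 3: f ≡ 0 at y ∈ {2}; g ≡ 0 at y ∈ {0}; common: ∅.
  x = 4: f ≡ 0 at y ∈ {3}; g ≡ 0 at y ∈ {8}; common: ∅.
  x = 5: f ≡ 0 at y ∈ {4}; g ≡ 0 at y ∈ {5}; common: ∅.
  x = 6: f ≡ 0 at y ∈ {5}; g ≡ 0 at y ∈ {2}; common: ∅.
  x = 7: f ≡ 0 at y ∈ {6}; g ≡ 0 at y ∈ {10}; common: ∅.
  x = 8: f ≡ 0 at y ∈ {7}; g ≡ 0 at y ∈ {7}; common: {7}.
  x = 9: f ≡ 0 at y ∈ {8}; g ≡ 0 at y ∈ {4}; common: ∅.
  x = 10: f ≡ 0 at y ∈ {9}; g ≡ 0 at y ∈ {1}; common: ∅.
Collecting: common zeros = {(8, 7)}, so the count is 1.
Comparison with the Bézout bound: 1 ≤ 1 = deg(f)·deg(g), as expected for curves with no common component (the bound is attained).


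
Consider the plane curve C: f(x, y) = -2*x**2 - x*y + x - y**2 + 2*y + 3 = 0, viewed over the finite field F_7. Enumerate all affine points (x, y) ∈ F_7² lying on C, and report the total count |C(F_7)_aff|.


Affine F_7-points: {(0, 3), (0, 6), (1, 2), (1, 6), (2, 2), (2, 5), (3, 1), (3, 5), (4, 1), (4, 4), (5, 0), (5, 4), (6, 0), (6, 3)}; count = 14.

For each of the 49 pairs (x, y) ∈ F_7², evaluate f(x, y) mod 7. Record the zeros.
  x = 0: [0↦3, 1↦4, 2↦3, 3↦0, 4↦2, 5↦2, 6↦0]  zeros at y ∈ {3, 6}
  x = 1: [0↦2, 1↦2, 2↦0, 3↦3, 4↦4, 5↦3, 6↦0]  zeros at y ∈ {2, 6}
  x = 2: [0↦4, 1↦3, 2↦0, 3↦2, 4↦2, 5↦0, 6↦3]  zeros at y ∈ {2, 5}
  x = 3: [0↦2, 1↦0, 2↦3, 3↦4, 4↦3, 5↦0, 6↦2]  zeros at y ∈ {1, 5}
  x = 4: [0↦3, 1↦0, 2↦2, 3↦2, 4↦0, 5↦3, 6↦4]  zeros at y ∈ {1, 4}
  x = 5: [0↦0, 1↦3, 2↦4, 3↦3, 4↦0, 5↦2, 6↦2]  zeros at y ∈ {0, 4}
  x = 6: [0↦0, 1↦2, 2↦2, 3↦0, 4↦3, 5↦4, 6↦3]  zeros at y ∈ {0, 3}
Collecting zeros: affine points = {(0, 3), (0, 6), (1, 2), (1, 6), (2, 2), (2, 5), (3, 1), (3, 5), (4, 1), (4, 4), (5, 0), (5, 4), (6, 0), (6, 3)}.
Total count |C(F_7)_aff| = 14.


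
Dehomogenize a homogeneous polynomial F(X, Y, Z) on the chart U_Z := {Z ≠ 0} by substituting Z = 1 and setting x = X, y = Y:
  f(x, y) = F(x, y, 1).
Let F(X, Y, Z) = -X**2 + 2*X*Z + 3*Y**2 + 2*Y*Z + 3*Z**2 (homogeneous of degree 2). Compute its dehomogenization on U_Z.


f(x, y) = -x**2 + 2*x + 3*y**2 + 2*y + 3

On U_Z we set Z = 1. Each monomial c·X^i·Y^j·Z^k in F becomes c·x^i·y^j·1^k = c·x^i·y^j.
Substituting Z = 1: F(X, Y, 1) = -x**2 + 2*x + 3*y**2 + 2*y + 3.
Note: deg(f) ≤ deg(F) = 2; strict inequality happens when F is divisible by Z (lost terms).


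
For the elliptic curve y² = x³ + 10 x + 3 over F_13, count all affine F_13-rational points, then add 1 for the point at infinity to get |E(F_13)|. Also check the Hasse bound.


Affine points = {(0, 4), (0, 9), (1, 1), (1, 12), (4, 4), (4, 9), (5, 3), (5, 10), (7, 0), (8, 6), (8, 7), (9, 4), (9, 9), (11, 1), (11, 12)}; affine count = 15; |E(F_13)| = 16.

Discriminant check: Δ ∝ 4a³ + 27b² = 4·10³ + 27·3² = 4·1000 + 27·9 ≡ 5 (mod 13). Nonzero ⇒ E is nonsingular.
For each x ∈ F_13, compute rhs = x³ + 10·x + 3 mod 13, then count y ∈ F_13 with y² ≡ rhs.
  x = 0: rhs = 3, matching y values: 4, 9 (2 points).
  x = 1: rhs = 1, matching y values: 1, 12 (2 points).
  x = 2: rhs = 5, matching y values: none (0 points).
  x = 3: rhs = 8, matching y values: none (0 points).
  x = 4: rhs = 3, matching y values: 4, 9 (2 points).
  x = 5: rhs = 9, matching y values: 3, 10 (2 points).
  x = 6: rhs = 6, matching y values: none (0 points).
  x = 7: rhs = 0, matching y values: 0 (1 points).
  x = 8: rhs = 10, matching y values: 6, 7 (2 points).
  x = 9: rhs = 3, matching y values: 4, 9 (2 points).
  x = 10: rhs = 11, matching y values: none (0 points).
  x = 11: rhs = 1, matching y values: 1, 12 (2 points).
  x = 12: rhs = 5, matching y values: none (0 points).
Total affine count: 15.
Full point count |E(F_13)| = 15 + 1 = 16.
Hasse bound: |16 − (13+1)| = |2| = 2 ≤ 2√13 ≈ 7.2111 ✓.


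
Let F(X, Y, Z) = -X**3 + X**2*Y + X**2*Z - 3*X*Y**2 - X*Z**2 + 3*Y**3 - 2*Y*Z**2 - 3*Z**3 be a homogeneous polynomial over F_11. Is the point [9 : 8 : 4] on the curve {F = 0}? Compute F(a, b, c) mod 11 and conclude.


F(9,8,4) ≡ 9 (mod 11); P is NOT on the curve.

Evaluate F(9, 8, 4) term-by-term (mod 11).
  -X**3 ↦ -1·729·1·1 = -729
  X**2*Y ↦ 1·81·8·1 = 648
  X**2*Z ↦ 1·81·1·4 = 324
  -3*X*Y**2 ↦ -3·9·64·1 = -1728
  -X*Z**2 ↦ -1·9·1·16 = -144
  3*Y**3 ↦ 3·1·512·1 = 1536
  -2*Y*Z**2 ↦ -2·1·8·16 = -256
  -3*Z**3 ↦ -3·1·1·64 = -192
Sum: F(9, 8, 4) = (-729) + (648) + (324) + (-1728) + (-144) + (1536) + (-256) + (-192) = -541.
Reducing mod 11: -541 ≡ 9 (mod 11).
Since F(a, b, c) ≡ 9 ≠ 0 (mod 11), P does NOT lie on the curve.


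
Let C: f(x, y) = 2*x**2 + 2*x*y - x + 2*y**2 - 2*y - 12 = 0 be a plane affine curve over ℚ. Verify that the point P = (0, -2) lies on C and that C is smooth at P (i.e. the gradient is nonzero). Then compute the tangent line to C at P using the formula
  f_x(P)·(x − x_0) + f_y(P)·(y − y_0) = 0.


Tangent line at P: -5*x - 10*y - 20 = 0.

Step 1: f(0, -2) = 0, so P lies on C.
Step 2: partial derivatives
  f_x(x, y) = 4*x + 2*y - 1, f_y(x, y) = 2*x + 4*y - 2.
  f_x(P) = -5, f_y(P) = -10 (gradient nonzero, so P is smooth).
Step 3: tangent line at P: -5·(x − 0) + -10·(y − -2) = 0.
Expanding: -5*x - 10*y - 20 = 0.


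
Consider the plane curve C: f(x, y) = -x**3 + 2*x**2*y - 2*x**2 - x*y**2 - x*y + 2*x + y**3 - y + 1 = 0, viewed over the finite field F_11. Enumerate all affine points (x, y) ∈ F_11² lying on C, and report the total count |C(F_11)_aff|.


Affine F_11-points: {(0, 5), (1, 0), (1, 1), (2, 0), (3, 6), (4, 8), (4, 9), (5, 2), (5, 7), (6, 0), (9, 10)}; count = 11.

For each of the 121 pairs (x, y) ∈ F_11², evaluate f(x, y) mod 11. Record the zeros.
  x = 0: [0↦1, 1↦1, 2↦7, 3↦3, 4↦6, 5↦0, 6↦2, 7↦7, 8↦10, 9↦6, 10↦1]  zeros at y ∈ {5}
  x = 1: [0↦0, 1↦0, 2↦4, 3↦7, 4↦4, 5↦1, 6↦4, 7↦8, 8↦8, 9↦10, 10↦9]  zeros at y ∈ {0, 1}
  x = 2: [0↦0, 1↦4, 2↦10, 3↦2, 4↦8, 5↦1, 6↦9, 7↦5, 8↦6, 9↦7, 10↦3]  zeros at y ∈ {0}
  x = 3: [0↦6, 1↦7, 2↦8, 3↦4, 4↦1, 5↦5, 6↦0, 7↦3, 8↦9, 9↦2, 10↦10]  zeros at y ∈ {6}
  x = 4: [0↦1, 1↦3, 2↦3, 3↦7, 4↦10, 5↦7, 6↦4, 7↦7, 8↦0, 9↦0, 10↦2]  zeros at y ∈ {8, 9}
  x = 5: [0↦1, 1↦8, 2↦0, 3↦5, 4↦7, 5↦1, 6↦4, 7↦0, 8↦6, 9↦6, 10↦6]  zeros at y ∈ {2, 7}
  x = 6: [0↦0, 1↦5, 2↦4, 3↦3, 4↦8, 5↦3, 6↦5, 7↦9, 8↦10, 9↦3, 10↦5]  zeros at y ∈ {0}
  x = 7: [0↦3, 1↦10, 2↦9, 3↦6, 4↦7, 5↦7, 6↦1, 7↦6, 8↦6, 9↦7, 10↦4]  zeros at y ∈ ∅
  x = 8: [0↦4, 1↦6, 2↦9, 3↦8, 4↦9, 5↦7, 6↦8, 7↦7, 8↦10, 9↦1, 10↦8]  zeros at y ∈ ∅
  x = 9: [0↦8, 1↦9, 2↦9, 3↦3, 4↦8, 5↦8, 6↦9, 7↦6, 8↦5, 9↦1, 10↦0]  zeros at y ∈ {10}
  x = 10: [0↦9, 1↦2, 2↦3, 3↦7, 4↦9, 5↦4, 6↦9, 7↦8, 8↦7, 9↦1, 10↦7]  zeros at y ∈ ∅
Collecting zeros: affine points = {(0, 5), (1, 0), (1, 1), (2, 0), (3, 6), (4, 8), (4, 9), (5, 2), (5, 7), (6, 0), (9, 10)}.
Total count |C(F_11)_aff| = 11.


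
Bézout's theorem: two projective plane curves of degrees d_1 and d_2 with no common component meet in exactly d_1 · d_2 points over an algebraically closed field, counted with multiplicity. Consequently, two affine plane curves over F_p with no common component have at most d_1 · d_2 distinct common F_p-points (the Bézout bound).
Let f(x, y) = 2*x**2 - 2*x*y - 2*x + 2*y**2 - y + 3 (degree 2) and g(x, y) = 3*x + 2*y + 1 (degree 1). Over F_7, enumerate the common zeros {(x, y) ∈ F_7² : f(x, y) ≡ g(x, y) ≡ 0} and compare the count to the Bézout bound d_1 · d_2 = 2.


Common zeros: {(2, 0), (5, 6)}; count = 2; Bézout bound = 2.

deg(f) = 2, deg(g) = 1, so Bézout bound = 2.
Scan x ∈ F_7. For each x, list the y ∈ F_7 with f(x, y) ≡ 0 and those with g(x, y) ≡ 0 (mod 7); the common zeros in that column are the intersection.
  x = 0: f ≡ 0 at y ∈ ∅; g ≡ 0 at y ∈ {3}; common: ∅.
  x = 1: f ≡ 0 at y ∈ ∅; g ≡ 0 at y ∈ {5}; common: ∅.
  x = 2: f ≡ 0 at y ∈ {0, 6}; g ≡ 0 at y ∈ {0}; common: {0}.
  x = 3: f ≡ 0 at y ∈ ∅; g ≡ 0 at y ∈ {2}; common: ∅.
  x = 4: f ≡ 0 at y ∈ ∅; g ≡ 0 at y ∈ {4}; common: ∅.
  x = 5: f ≡ 0 at y ∈ {3, 6}; g ≡ 0 at y ∈ {6}; common: {6}.
  x = 6: f ≡ 0 at y ∈ {0, 3}; g ≡ 0 at y ∈ {1}; common: ∅.
Collecting: common zeros = {(2, 0), (5, 6)}, so the count is 2.
Comparison with the Bézout bound: 2 ≤ 2 = deg(f)·deg(g), as expected for curves with no common component (the bound is attained).


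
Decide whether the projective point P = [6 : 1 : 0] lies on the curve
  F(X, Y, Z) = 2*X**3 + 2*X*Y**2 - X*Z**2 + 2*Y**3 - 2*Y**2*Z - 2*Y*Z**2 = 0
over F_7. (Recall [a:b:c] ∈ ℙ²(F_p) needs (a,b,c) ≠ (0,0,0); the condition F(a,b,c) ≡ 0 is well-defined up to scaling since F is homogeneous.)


F(6,1,0) ≡ 5 (mod 7); P is NOT on the curve.

Evaluate F(6, 1, 0) term-by-term (mod 7).
  2*X**3 ↦ 2·216·1·1 = 432
  2*X*Y**2 ↦ 2·6·1·1 = 12
  -X*Z**2 ↦ -1·6·1·0 = 0
  2*Y**3 ↦ 2·1·1·1 = 2
  -2*Y**2*Z ↦ -2·1·1·0 = 0
  -2*Y*Z**2 ↦ -2·1·1·0 = 0
Sum: F(6, 1, 0) = (432) + (12) + (0) + (2) + (0) + (0) = 446.
Reducing mod 7: 446 ≡ 5 (mod 7).
Since F(a, b, c) ≡ 5 ≠ 0 (mod 7), P does NOT lie on the curve.


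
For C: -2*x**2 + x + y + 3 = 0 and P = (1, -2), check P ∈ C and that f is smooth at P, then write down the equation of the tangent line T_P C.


Tangent line at P: -3*x + y + 5 = 0.

Step 1: f(1, -2) = 0, so P lies on C.
Step 2: partial derivatives
  f_x(x, y) = 1 - 4*x, f_y(x, y) = 1.
  f_x(P) = -3, f_y(P) = 1 (gradient nonzero, so P is smooth).
Step 3: tangent line at P: -3·(x − 1) + 1·(y − -2) = 0.
Expanding: -3*x + y + 5 = 0.


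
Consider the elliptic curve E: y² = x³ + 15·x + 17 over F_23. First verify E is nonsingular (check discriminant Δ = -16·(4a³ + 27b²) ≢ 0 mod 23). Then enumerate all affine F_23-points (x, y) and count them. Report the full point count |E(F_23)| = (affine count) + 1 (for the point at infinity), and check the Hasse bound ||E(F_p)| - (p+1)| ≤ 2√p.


Affine points = {(2, 3), (2, 20), (4, 7), (4, 16), (6, 1), (6, 22), (11, 8), (11, 15), (12, 4), (12, 19), (14, 2), (14, 21), (15, 11), (15, 12), (16, 11), (16, 12), (18, 1), (18, 22), (19, 10), (19, 13), (21, 5), (21, 18), (22, 1), (22, 22)}; affine count = 24; |E(F_23)| = 25.

Discriminant check: Δ ∝ 4a³ + 27b² = 4·15³ + 27·17² = 4·3375 + 27·289 ≡ 5 (mod 23). Nonzero ⇒ E is nonsingular.
For each x ∈ F_23, compute rhs = x³ + 15·x + 17 mod 23, then count y ∈ F_23 with y² ≡ rhs.
  x = 0: rhs = 17, matching y values: none (0 points).
  x = 1: rhs = 10, matching y values: none (0 points).
  x = 2: rhs = 9, matching y values: 3, 20 (2 points).
  x = 3: rhs = 20, matching y values: none (0 points).
  x = 4: rhs = 3, matching y values: 7, 16 (2 points).
  x = 5: rhs = 10, matching y values: none (0 points).
  x = 6: rhs = 1, matching y values: 1, 22 (2 points).
  x = 7: rhs = 5, matching y values: none (0 points).
  x = 8: rhs = 5, matching y values: none (0 points).
  x = 9: rhs = 7, matching y values: none (0 points).
  x = 10: rhs = 17, matching y values: none (0 points).
  x = 11: rhs = 18, matching y values: 8, 15 (2 points).
  x = 12: rhs = 16, matching y values: 4, 19 (2 points).
  x = 13: rhs = 17, matching y values: none (0 points).
  x = 14: rhs = 4, matching y values: 2, 21 (2 points).
  x = 15: rhs = 6, matching y values: 11, 12 (2 points).
  x = 16: rhs = 6, matching y values: 11, 12 (2 points).
  x = 17: rhs = 10, matching y values: none (0 points).
  x = 18: rhs = 1, matching y values: 1, 22 (2 points).
  x = 19: rhs = 8, matching y values: 10, 13 (2 points).
  x = 20: rhs = 14, matching y values: none (0 points).
  x = 21: rhs = 2, matching y values: 5, 18 (2 points).
  x = 22: rhs = 1, matching y values: 1, 22 (2 points).
Total affine count: 24.
Full point count |E(F_23)| = 24 + 1 = 25.
Hasse bound: |25 − (23+1)| = |1| = 1 ≤ 2√23 ≈ 9.5917 ✓.


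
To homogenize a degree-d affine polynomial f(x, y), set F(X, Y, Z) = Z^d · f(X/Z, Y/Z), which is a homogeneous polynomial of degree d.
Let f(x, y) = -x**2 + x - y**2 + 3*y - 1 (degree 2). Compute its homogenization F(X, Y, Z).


F(X, Y, Z) = -X**2 + X*Z - Y**2 + 3*Y*Z - Z**2

deg(f) = 2.
Substitute x = X/Z, y = Y/Z into f, then multiply by Z^2.
  monomial -1·x^2·y^0 ↦ -1·X^2·Y^0·Z^0.
  monomial 1·x^1·y^0 ↦ 1·X^1·Y^0·Z^1.
  monomial -1·x^0·y^2 ↦ -1·X^0·Y^2·Z^0.
  monomial 3·x^0·y^1 ↦ 3·X^0·Y^1·Z^1.
  monomial -1·x^0·y^0 ↦ -1·X^0·Y^0·Z^2.
Collecting: F(X, Y, Z) = -X**2 + X*Z - Y**2 + 3*Y*Z - Z**2.


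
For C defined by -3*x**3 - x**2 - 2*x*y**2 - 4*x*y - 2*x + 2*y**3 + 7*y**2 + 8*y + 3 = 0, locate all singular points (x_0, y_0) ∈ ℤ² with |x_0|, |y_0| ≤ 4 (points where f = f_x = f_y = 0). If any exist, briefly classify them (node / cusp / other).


Singular points: {(0, -1)}; classification: node.

Compute partial derivatives:
  f_x = -9*x**2 - 2*x - 2*y**2 - 4*y - 2.
  f_y = -4*x*y - 4*x + 6*y**2 + 14*y + 8.
Scan x_0 ∈ {−4, ..., 4}. For each x_0, f_y(x_0, y) is a polynomial in y; find its integer roots y ∈ {−4, ..., 4}, then test f_x and f at those candidates.
  x = -4: f_y(-4, y) = 6*y**2 + 30*y + 24; vanishes at y ∈ {-4, -1}. (-4, -4): f_x = -154 ≠ 0; (-4, -1): f_x = -136 ≠ 0.
  x = -3: f_y(-3, y) = 6*y**2 + 26*y + 20; vanishes at y ∈ {-1}. (-3, -1): f_x = -75 ≠ 0.
  x = -2: f_y(-2, y) = 6*y**2 + 22*y + 16; vanishes at y ∈ {-1}. (-2, -1): f_x = -32 ≠ 0.
  x = -1: f_y(-1, y) = 6*y**2 + 18*y + 12; vanishes at y ∈ {-2, -1}. (-1, -2): f_x = -9 ≠ 0; (-1, -1): f_x = -7 ≠ 0.
  x = 0: f_y(0, y) = 6*y**2 + 14*y + 8; vanishes at y ∈ {-1}. (0, -1): f_x = 0, f = 0 — SINGULAR.
  x = 1: f_y(1, y) = 6*y**2 + 10*y + 4; vanishes at y ∈ {-1}. (1, -1): f_x = -11 ≠ 0.
  x = 2: f_y(2, y) = 6*y**2 + 6*y; vanishes at y ∈ {-1, 0}. (2, -1): f_x = -40 ≠ 0; (2, 0): f_x = -42 ≠ 0.
  x = 3: f_y(3, y) = 6*y**2 + 2*y - 4; vanishes at y ∈ {-1}. (3, -1): f_x = -87 ≠ 0.
  x = 4: f_y(4, y) = 6*y**2 - 2*y - 8; vanishes at y ∈ {-1}. (4, -1): f_x = -152 ≠ 0.
Only singular point on the grid: (0, -1).
Classify: substitute x = 0 + u, y = -1 + v and expand: f = -3*u**3 - u**2 - 2*u*v**2 + 2*v**3 + v**2.
No constant or linear terms (consistent with a singular point). Quadratic part: -u**2 + v**2. Cubic part: -3*u**3 - 2*u*v**2 + 2*v**3.
The quadratic part v**2 - u**2 = (v − u)(v + u) splits into two distinct linear factors, so there are two distinct tangent lines y − -1 = ±(x − 0) — this is a node (ordinary double point).
Classification: node.


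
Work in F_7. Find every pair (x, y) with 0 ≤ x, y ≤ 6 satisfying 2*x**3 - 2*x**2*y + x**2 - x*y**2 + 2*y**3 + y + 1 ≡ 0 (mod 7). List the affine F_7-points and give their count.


Affine F_7-points: {(0, 4), (1, 2), (1, 4), (1, 5), (2, 0), (2, 1), (3, 5), (4, 1), (4, 3), (4, 5), (5, 1), (6, 0), (6, 4), (6, 6)}; count = 14.

For each of the 49 pairs (x, y) ∈ F_7², evaluate f(x, y) mod 7. Record the zeros.
  x = 0: [0↦1, 1↦4, 2↦5, 3↦2, 4↦0, 5↦4, 6↦5]  zeros at y ∈ {4}
  x = 1: [0↦4, 1↦4, 2↦0, 3↦4, 4↦0, 5↦0, 6↦2]  zeros at y ∈ {2, 4, 5}
  x = 2: [0↦0, 1↦0, 2↦1, 3↦1, 4↦5, 5↦4, 6↦3]  zeros at y ∈ {0, 1}
  x = 3: [0↦1, 1↦4, 2↦6, 3↦5, 4↦6, 5↦0, 6↦6]  zeros at y ∈ {5}
  x = 4: [0↦5, 1↦0, 2↦6, 3↦0, 4↦1, 5↦0, 6↦2]  zeros at y ∈ {1, 3, 5}
  x = 5: [0↦3, 1↦0, 2↦6, 3↦5, 4↦2, 5↦2, 6↦3]  zeros at y ∈ {1}
  x = 6: [0↦0, 1↦2, 2↦4, 3↦4, 4↦0, 5↦4, 6↦0]  zeros at y ∈ {0, 4, 6}
Collecting zeros: affine points = {(0, 4), (1, 2), (1, 4), (1, 5), (2, 0), (2, 1), (3, 5), (4, 1), (4, 3), (4, 5), (5, 1), (6, 0), (6, 4), (6, 6)}.
Total count |C(F_7)_aff| = 14.


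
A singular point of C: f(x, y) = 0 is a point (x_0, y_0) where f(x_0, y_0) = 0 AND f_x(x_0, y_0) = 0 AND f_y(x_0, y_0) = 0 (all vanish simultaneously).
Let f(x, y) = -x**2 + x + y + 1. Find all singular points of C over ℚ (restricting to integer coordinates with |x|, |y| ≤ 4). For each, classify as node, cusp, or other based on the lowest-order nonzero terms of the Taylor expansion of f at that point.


No singular points in the scanned grid; C is smooth there.

Compute partial derivatives:
  f_x = 1 - 2*x.
  f_y = 1.
f_y = 1 is a nonzero constant, so f_y never vanishes: no point (x, y) can satisfy f = f_x = f_y = 0. In particular no (x, y) ∈ {−4, ..., 4}² is singular; the curve is smooth.


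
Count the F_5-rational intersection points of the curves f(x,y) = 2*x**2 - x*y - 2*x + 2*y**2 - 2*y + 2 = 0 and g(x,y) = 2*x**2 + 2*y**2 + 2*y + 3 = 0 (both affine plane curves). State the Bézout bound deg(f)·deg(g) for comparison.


Common zeros: ∅; count = 0; Bézout bound = 4.

deg(f) = 2, deg(g) = 2, so Bézout bound = 4.
Scan x ∈ F_5. For each x, list the y ∈ F_5 with f(x, y) ≡ 0 and those with g(x, y) ≡ 0 (mod 5); the common zeros in that column are the intersection.
  x = 0: f ≡ 0 at y ∈ ∅; g ≡ 0 at y ∈ {2}; common: ∅.
  x = 1: f ≡ 0 at y ∈ ∅; g ≡ 0 at y ∈ {0, 4}; common: ∅.
  x = 2: f ≡ 0 at y ∈ ∅; g ≡ 0 at y ∈ {1, 3}; common: ∅.
  x = 3: f ≡ 0 at y ∈ ∅; g ≡ 0 at y ∈ {1, 3}; common: ∅.
  x = 4: f ≡ 0 at y ∈ ∅; g ≡ 0 at y ∈ {0, 4}; common: ∅.
Collecting: common zeros = ∅, so the count is 0.
Comparison with the Bézout bound: 0 ≤ 4 = deg(f)·deg(g), as expected for curves with no common component (the affine F_5-count falls short of the bound because intersections may lie at infinity, over extension fields, or carry multiplicity).


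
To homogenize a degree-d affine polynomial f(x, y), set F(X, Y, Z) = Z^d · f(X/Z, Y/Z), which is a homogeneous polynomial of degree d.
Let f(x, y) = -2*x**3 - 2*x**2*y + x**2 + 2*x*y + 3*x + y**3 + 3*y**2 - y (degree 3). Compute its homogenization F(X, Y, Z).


F(X, Y, Z) = -2*X**3 - 2*X**2*Y + X**2*Z + 2*X*Y*Z + 3*X*Z**2 + Y**3 + 3*Y**2*Z - Y*Z**2

deg(f) = 3.
Substitute x = X/Z, y = Y/Z into f, then multiply by Z^3.
  monomial -2·x^3·y^0 ↦ -2·X^3·Y^0·Z^0.
  monomial -2·x^2·y^1 ↦ -2·X^2·Y^1·Z^0.
  monomial 1·x^2·y^0 ↦ 1·X^2·Y^0·Z^1.
  monomial 2·x^1·y^1 ↦ 2·X^1·Y^1·Z^1.
  monomial 3·x^1·y^0 ↦ 3·X^1·Y^0·Z^2.
  monomial 1·x^0·y^3 ↦ 1·X^0·Y^3·Z^0.
  monomial 3·x^0·y^2 ↦ 3·X^0·Y^2·Z^1.
  monomial -1·x^0·y^1 ↦ -1·X^0·Y^1·Z^2.
Collecting: F(X, Y, Z) = -2*X**3 - 2*X**2*Y + X**2*Z + 2*X*Y*Z + 3*X*Z**2 + Y**3 + 3*Y**2*Z - Y*Z**2.


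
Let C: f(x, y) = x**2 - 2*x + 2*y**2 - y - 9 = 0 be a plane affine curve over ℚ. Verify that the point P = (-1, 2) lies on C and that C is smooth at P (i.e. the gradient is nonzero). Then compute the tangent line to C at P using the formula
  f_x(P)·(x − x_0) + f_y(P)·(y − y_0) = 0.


Tangent line at P: -4*x + 7*y - 18 = 0.

Step 1: f(-1, 2) = 0, so P lies on C.
Step 2: partial derivatives
  f_x(x, y) = 2*x - 2, f_y(x, y) = 4*y - 1.
  f_x(P) = -4, f_y(P) = 7 (gradient nonzero, so P is smooth).
Step 3: tangent line at P: -4·(x − -1) + 7·(y − 2) = 0.
Expanding: -4*x + 7*y - 18 = 0.
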